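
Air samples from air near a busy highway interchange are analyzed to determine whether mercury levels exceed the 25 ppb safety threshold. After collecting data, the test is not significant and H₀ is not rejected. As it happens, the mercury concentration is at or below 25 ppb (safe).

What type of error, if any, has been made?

Neither — the decision is correct.

The conventional null hypothesis here is that the mercury concentration is at or below 25 ppb (safe).
The test retained a true H₀ — the decision matches the true state.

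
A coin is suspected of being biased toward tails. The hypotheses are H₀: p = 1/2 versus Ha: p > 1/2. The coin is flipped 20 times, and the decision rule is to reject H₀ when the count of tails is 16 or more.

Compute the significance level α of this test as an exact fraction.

1549/262144

Under H₀, Y ~ Binomial(20, 1/2), and α = P(Y ≥ 16).
Summing the upper tail: (4845 + 1140 + 190 + 20 + 1) / 2^20 = 6196/1048576 = 1549/262144.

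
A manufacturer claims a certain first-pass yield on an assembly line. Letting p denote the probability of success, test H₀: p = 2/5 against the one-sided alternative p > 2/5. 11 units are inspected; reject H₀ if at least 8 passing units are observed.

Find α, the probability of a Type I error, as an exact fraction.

285952/9765625

The Type I error probability is α = P(X ≥ 8) computed under H₀, where X ~ Binomial(11, 2/5).
P(X ≥ 8) = Σ_{j=8}^{11} C(11,j)·(2/5)^j·(3/5)^{11-j} = 285952/9765625.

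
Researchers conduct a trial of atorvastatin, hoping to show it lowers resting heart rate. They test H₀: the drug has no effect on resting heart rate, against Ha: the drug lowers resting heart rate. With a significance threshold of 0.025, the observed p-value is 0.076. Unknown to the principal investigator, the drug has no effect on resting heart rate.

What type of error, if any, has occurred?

No error (correct decision).

Since p = 0.076 ≥ α = 0.025, H₀ is not rejected.
H₀ is true (actually the drug has no effect on resting heart rate).
The decision matches the true state — no error.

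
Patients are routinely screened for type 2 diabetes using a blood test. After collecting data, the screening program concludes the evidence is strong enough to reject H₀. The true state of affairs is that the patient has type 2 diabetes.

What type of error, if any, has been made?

No error (correct decision).

The conventional null hypothesis here is that the patient does not have type 2 diabetes.
The test rejected a false H₀ — the decision matches the true state.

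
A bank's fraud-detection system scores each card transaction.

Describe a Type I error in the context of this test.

A Type I error would mean concluding that the transaction is fraudulent when in fact the transaction is legitimate.

With the conventional null hypothesis that the transaction is legitimate:
A Type I error is rejecting H₀ when H₀ is true.
Here that means blocking the transaction and freezing the card when actually the transaction is legitimate.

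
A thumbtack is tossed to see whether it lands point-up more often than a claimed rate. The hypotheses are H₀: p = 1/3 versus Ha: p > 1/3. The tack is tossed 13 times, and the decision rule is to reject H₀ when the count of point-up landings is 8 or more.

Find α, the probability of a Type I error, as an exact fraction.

The Type I error probability is α = P(S ≥ 8) computed under H₀, where S ~ Binomial(13, 1/3).
Adding the binomial terms for j = 8 through 13 with p = 1/3 yields 6139/177147.

6139/177147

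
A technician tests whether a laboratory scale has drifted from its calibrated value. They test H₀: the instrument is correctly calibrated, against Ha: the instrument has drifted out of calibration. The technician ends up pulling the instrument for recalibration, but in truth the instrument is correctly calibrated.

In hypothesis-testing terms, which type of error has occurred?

Type I error

'Pulling the instrument for recalibration' corresponds to rejecting H₀.
H₀ was rejected but H₀ is true — a Type I error (false positive).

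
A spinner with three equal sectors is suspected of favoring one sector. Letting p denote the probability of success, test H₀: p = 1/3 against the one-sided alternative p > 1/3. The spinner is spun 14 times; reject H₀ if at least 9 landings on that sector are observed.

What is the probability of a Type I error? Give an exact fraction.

Under H₀, S ~ Binomial(14, 1/3), and α = P(S ≥ 9).
Summing C(14,j)(1/3)^j(2/3)^{14−j} for j = 9,…,14 gives 9265/531441.

9265/531441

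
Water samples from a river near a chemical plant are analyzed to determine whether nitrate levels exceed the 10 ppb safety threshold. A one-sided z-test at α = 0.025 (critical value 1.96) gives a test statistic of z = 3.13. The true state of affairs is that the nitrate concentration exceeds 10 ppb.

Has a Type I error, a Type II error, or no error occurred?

The conventional null hypothesis is that the nitrate concentration is at or below 10 ppb (safe).
Since z = 3.13 > z* = 1.96, H₀ is rejected.
H₀ is false (actually the nitrate concentration exceeds 10 ppb).
The decision matches the true state — no error.

No error (correct decision).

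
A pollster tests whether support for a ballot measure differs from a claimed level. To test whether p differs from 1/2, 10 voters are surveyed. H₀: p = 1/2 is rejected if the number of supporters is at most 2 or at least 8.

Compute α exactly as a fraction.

7/64

The significance level is the null-hypothesis probability of the rejection region {≤2} ∪ {≥8}.
By symmetry, α = 2·P(Y ≤ 2) = 2·(1 + 10 + 45)/1024 = 112/1024 = 7/64.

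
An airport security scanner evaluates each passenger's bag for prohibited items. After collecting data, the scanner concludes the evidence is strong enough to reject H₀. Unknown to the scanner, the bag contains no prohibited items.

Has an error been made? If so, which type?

The conventional null hypothesis here is that the bag contains no prohibited items.
H₀ was rejected, but H₀ is actually true.
Rejecting a true null hypothesis is a Type I error (false positive).

Type I error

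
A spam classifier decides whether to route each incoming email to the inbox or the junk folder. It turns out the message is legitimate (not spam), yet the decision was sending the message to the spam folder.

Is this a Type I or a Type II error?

Type I error

The null hypothesis here is that the message is legitimate (not spam).
'Sending the message to the spam folder' corresponds to rejecting H₀.
H₀ was rejected but H₀ is true — a Type I error (false positive).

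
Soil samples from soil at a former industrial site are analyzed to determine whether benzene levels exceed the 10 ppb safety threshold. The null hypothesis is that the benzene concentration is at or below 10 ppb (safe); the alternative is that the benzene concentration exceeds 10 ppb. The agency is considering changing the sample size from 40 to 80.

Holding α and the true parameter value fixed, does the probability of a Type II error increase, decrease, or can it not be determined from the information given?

Increasing n separates the H₀ and Ha sampling distributions, so under Ha fewer outcomes land in the acceptance region.

It decreases.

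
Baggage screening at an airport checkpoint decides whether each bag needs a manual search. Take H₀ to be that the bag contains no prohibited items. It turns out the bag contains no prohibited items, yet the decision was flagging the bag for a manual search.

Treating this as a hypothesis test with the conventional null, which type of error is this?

'Flagging the bag for a manual search' corresponds to rejecting H₀.
H₀ was rejected but H₀ is true — a Type I error (false positive).

Type I error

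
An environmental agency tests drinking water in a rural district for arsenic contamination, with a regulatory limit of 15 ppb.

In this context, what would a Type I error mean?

A Type I error would mean concluding that the arsenic concentration exceeds 15 ppb when in fact the arsenic concentration is at or below 15 ppb (safe).

With the conventional null hypothesis that the arsenic concentration is at or below 15 ppb (safe):
A Type I error is rejecting H₀ when H₀ is true.
Here that means declaring the site contaminated and ordering remediation when actually the arsenic concentration is at or below 15 ppb (safe).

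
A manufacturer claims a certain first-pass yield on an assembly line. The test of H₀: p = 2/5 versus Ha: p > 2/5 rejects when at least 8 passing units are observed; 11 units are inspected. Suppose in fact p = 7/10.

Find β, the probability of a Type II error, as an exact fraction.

1076094153/2500000000

β = P(fail to reject H₀ | Ha true) = P(X ≤ 7 | p = 7/10), X ~ Binomial(11, 7/10).
Equivalently, β = 1 − P(X ≥ 8) = 1076094153/2500000000.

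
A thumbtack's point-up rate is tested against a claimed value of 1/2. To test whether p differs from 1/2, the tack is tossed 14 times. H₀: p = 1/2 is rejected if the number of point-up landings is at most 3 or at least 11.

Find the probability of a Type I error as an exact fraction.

The significance level is the null-hypothesis probability of the rejection region {≤3} ∪ {≥11}.
Each tail has probability (1 + 14 + 91 + 364)/16384; doubling gives α = 940/16384 = 235/4096.

235/4096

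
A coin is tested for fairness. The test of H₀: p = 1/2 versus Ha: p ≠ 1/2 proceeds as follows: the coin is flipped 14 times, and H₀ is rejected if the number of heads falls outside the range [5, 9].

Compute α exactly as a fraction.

1471/8192

α = P(K ≤ 4 or K ≥ 10 | p = 1/2), K ~ Binomial(14, 1/2).
The two tails are symmetric, so α = 2·(1 + 14 + 91 + 364 + 1001)/2^14 = 2942/16384 = 1471/8192.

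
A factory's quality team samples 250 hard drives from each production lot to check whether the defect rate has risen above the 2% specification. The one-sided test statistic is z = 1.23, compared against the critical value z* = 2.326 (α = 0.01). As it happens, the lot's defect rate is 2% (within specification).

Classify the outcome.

The conventional null hypothesis is that the lot's defect rate is 2% (within specification).
Since z = 1.23 ≤ z* = 2.326, H₀ is not rejected.
H₀ is true (actually the lot's defect rate is 2% (within specification)).
The decision matches the true state — no error.

Neither — the decision is correct.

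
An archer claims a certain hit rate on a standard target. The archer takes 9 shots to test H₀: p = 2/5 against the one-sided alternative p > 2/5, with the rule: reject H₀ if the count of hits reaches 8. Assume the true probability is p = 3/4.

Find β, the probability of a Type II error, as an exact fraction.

45853/65536

β = P(fail to reject H₀ | Ha true) = P(S ≤ 7 | p = 3/4), S ~ Binomial(9, 3/4).
Equivalently, β = 1 − P(S ≥ 8) = 45853/65536.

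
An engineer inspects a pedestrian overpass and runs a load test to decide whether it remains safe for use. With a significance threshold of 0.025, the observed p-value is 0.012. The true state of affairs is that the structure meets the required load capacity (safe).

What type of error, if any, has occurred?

The conventional null hypothesis is that the structure meets the required load capacity (safe).
Since p = 0.012 < α = 0.025, H₀ is rejected.
H₀ is true (actually the structure meets the required load capacity (safe)).
Rejecting a true H₀ is a Type I error.

Type I error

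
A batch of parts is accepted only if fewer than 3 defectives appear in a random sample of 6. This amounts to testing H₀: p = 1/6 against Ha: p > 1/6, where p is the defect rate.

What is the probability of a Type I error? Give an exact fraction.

Under H₀, K ~ Binomial(6, 1/6); the Type I error rate is P(K ≥ 3).
Computing the lower-tail complement: 1 − 21875/23328 = 1453/23328.

1453/23328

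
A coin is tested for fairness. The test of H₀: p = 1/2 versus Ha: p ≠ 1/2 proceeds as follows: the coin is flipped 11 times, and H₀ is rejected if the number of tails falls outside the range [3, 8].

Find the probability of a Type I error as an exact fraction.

Under H₀, Y ~ Binomial(11, 1/2); α is the probability of landing in either tail, P(Y ≤ 2) + P(Y ≥ 9).
By symmetry, α = 2·P(Y ≤ 2) = 2·(1 + 11 + 55)/2048 = 134/2048 = 67/1024.

67/1024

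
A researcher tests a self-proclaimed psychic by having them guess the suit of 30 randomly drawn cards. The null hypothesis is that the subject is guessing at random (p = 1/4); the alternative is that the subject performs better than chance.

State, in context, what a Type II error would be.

A Type II error is failing to reject H₀ when H₀ is false.
Here that means concluding there is no evidence of ability when actually the subject performs better than chance.

A Type II error would mean concluding that the subject is guessing at random (p = 1/4) (or at least failing to establish that the subject performs better than chance) when in fact the subject performs better than chance.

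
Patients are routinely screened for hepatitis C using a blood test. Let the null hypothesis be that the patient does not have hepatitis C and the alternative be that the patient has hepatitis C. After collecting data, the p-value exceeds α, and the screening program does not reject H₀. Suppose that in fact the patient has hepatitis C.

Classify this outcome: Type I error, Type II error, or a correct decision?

H₀ was not rejected, but H₀ is actually false.
Failing to reject a false null hypothesis is a Type II error (false negative).

Type II error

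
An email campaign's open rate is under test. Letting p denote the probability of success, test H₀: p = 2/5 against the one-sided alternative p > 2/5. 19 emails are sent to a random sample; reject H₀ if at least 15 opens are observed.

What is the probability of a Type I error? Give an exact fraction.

α = P(reject H₀ | H₀ true) = P(Y ≥ 15 | p = 2/5), with Y ~ Binomial(19, 2/5).
Summing C(19,j)(2/5)^j(3/5)^{19−j} for j = 15,…,19 gives 2443902976/3814697265625.

2443902976/3814697265625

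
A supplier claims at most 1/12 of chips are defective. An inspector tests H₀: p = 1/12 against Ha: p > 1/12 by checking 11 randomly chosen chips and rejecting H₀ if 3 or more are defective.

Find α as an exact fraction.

Under H₀, K ~ Binomial(11, 1/12); the Type I error rate is P(K ≥ 3).
Computing the lower-tail complement: 1 − 25937424601/27518828544 = 1581403943/27518828544.

1581403943/27518828544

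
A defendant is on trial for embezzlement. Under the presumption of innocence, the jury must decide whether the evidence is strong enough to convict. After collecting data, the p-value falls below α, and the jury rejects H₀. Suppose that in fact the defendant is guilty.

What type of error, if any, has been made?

No error — this is a correct decision.

The conventional null hypothesis here is that the defendant is innocent.
The test rejected a false H₀ — the decision matches the true state.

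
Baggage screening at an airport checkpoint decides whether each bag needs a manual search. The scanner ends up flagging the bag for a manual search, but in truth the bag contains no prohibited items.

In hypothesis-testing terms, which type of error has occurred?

Type I error

The null hypothesis here is that the bag contains no prohibited items.
'Flagging the bag for a manual search' corresponds to rejecting H₀.
H₀ was rejected but H₀ is true — a Type I error (false positive).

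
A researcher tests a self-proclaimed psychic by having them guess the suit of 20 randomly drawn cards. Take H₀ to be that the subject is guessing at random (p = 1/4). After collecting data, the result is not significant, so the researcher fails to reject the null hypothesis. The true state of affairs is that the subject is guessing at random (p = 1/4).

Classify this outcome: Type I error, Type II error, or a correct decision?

No error — this is a correct decision.

The test retained a true H₀ — the decision matches the true state.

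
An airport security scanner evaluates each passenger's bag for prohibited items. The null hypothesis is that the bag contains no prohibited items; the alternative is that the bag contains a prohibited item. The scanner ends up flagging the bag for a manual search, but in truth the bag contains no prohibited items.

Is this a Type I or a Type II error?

Type I error

'Flagging the bag for a manual search' corresponds to rejecting H₀.
H₀ was rejected but H₀ is true — a Type I error (false positive).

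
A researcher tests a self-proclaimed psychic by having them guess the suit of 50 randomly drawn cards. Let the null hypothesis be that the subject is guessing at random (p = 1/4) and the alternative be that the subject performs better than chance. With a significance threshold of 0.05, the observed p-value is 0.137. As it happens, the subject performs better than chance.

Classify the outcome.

Since p = 0.137 ≥ α = 0.05, H₀ is not rejected.
H₀ is false (actually the subject performs better than chance).
Failing to reject a false H₀ is a Type II error.

Type II error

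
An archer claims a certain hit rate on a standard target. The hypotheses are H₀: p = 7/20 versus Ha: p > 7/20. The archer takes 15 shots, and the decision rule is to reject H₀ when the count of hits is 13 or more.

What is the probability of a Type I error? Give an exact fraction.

1856296550387713/32768000000000000000

α = P(reject H₀ | H₀ true) = P(Y ≥ 13 | p = 7/20), with Y ~ Binomial(15, 7/20).
Adding the binomial terms for j = 13 through 15 with p = 7/20 yields 1856296550387713/32768000000000000000.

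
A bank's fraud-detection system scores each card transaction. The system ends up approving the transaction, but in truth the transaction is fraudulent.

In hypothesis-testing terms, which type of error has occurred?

The null hypothesis here is that the transaction is legitimate.
'Approving the transaction' corresponds to failing to reject H₀.
H₀ was not rejected but H₀ is false — a Type II error (false negative).

Type II error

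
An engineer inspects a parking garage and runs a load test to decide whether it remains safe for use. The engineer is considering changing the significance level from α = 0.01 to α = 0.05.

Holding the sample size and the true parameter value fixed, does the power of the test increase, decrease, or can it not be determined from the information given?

It increases.

Relaxing α lowers the evidence threshold; under Ha, outcomes that previously fell short now trigger rejection.
Since power = 1 − β and β decreases, power increases.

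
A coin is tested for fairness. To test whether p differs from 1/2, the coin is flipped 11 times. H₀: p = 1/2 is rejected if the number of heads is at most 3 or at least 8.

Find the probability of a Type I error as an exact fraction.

Under H₀, K ~ Binomial(11, 1/2); α is the probability of landing in either tail, P(K ≤ 3) + P(K ≥ 8).
Each tail has probability (1 + 11 + 55 + 165)/2048; doubling gives α = 464/2048 = 29/128.

29/128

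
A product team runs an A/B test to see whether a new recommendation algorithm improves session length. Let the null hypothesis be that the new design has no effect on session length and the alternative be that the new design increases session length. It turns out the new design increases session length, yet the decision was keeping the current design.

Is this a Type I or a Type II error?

Type II error

'Keeping the current design' corresponds to failing to reject H₀.
H₀ was not rejected but H₀ is false — a Type II error (false negative).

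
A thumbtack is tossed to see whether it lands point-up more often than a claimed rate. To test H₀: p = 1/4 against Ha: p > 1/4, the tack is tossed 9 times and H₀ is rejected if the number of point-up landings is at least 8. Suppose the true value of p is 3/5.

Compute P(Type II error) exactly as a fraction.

1815344/1953125

Under the alternative p = 3/5, Y ~ Binomial(9, 3/5); β is the probability the test does not reject, P(Y < 8).
Equivalently, β = 1 − P(Y ≥ 8) = 1815344/1953125.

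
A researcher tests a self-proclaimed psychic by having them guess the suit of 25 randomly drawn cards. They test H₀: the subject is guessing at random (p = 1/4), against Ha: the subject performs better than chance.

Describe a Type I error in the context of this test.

A Type I error would mean concluding that the subject performs better than chance when in fact the subject is guessing at random (p = 1/4).

A Type I error is rejecting H₀ when H₀ is true.
Here that means concluding the subject has some ability beyond chance when actually the subject is guessing at random (p = 1/4).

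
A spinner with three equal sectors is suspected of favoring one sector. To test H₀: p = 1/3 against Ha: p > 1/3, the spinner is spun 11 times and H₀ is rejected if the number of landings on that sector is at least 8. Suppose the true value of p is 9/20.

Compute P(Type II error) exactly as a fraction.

4807868226029/5120000000000

β = P(fail to reject H₀ | Ha true) = P(Y ≤ 7 | p = 9/20), Y ~ Binomial(11, 9/20).
Equivalently, β = 1 − P(Y ≥ 8) = 4807868226029/5120000000000.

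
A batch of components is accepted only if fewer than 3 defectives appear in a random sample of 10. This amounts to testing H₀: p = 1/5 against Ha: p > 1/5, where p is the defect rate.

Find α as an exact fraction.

α = P(reject H₀ | H₀ true) = P(Y ≥ 3 | p = 1/5), Y ~ Binomial(10, 1/5).
Via the complement, α = 1 − Σ_{j=0}^{2} C(10,j)(1/5)^j(4/5)^{10-j} = 3146489/9765625.

3146489/9765625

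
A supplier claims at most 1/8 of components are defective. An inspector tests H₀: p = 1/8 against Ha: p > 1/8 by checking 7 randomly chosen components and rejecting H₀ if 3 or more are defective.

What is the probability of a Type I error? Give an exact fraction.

The significance level is the probability, assuming p = 1/8, of seeing 3 or more defectives in 7 draws.
Computing the lower-tail complement: 1 − 2000033/2097152 = 97119/2097152.

97119/2097152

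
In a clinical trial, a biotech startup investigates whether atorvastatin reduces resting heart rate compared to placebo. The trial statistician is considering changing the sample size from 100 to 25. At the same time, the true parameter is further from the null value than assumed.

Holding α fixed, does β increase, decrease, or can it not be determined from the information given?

The first change alone would make β increase; the second alone would make β decrease. Which effect dominates depends on the magnitudes, which are not given.

Cannot be determined from the information given.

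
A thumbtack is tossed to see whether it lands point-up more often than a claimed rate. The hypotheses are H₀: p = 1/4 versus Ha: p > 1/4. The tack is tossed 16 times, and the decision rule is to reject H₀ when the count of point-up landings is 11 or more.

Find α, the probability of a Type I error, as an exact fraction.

1225093/4294967296

The Type I error probability is α = P(Y ≥ 11) computed under H₀, where Y ~ Binomial(16, 1/4).
P(Y ≥ 11) = Σ_{j=11}^{16} C(16,j)·(1/4)^j·(3/4)^{16-j} = 1225093/4294967296.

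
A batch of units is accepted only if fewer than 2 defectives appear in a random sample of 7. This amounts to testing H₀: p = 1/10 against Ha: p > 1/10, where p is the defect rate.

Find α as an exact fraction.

The significance level is the probability, assuming p = 1/10, of seeing 2 or more defectives in 7 draws.
α = 1 − P(S ≤ 1) = 1 − 531441/625000 = 93559/625000.

93559/625000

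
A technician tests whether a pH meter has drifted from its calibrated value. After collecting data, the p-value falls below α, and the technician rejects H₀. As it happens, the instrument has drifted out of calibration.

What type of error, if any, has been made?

The conventional null hypothesis here is that the instrument is correctly calibrated.
The test rejected a false H₀ — the decision matches the true state.

No error (correct decision).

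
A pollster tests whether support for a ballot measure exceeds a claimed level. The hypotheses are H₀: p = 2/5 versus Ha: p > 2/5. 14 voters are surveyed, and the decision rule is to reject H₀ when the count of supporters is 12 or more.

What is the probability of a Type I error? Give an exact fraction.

3715072/6103515625

α = P(reject H₀ | H₀ true) = P(Y ≥ 12 | p = 2/5), with Y ~ Binomial(14, 2/5).
Summing C(14,j)(2/5)^j(3/5)^{14−j} for j = 12,…,14 gives 3715072/6103515625.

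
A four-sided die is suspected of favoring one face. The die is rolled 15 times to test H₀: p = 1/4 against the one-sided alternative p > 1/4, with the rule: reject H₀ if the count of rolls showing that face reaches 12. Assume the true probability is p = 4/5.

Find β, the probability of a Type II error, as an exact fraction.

10737240461/30517578125

β = P(fail to reject H₀ | Ha true) = P(X ≤ 11 | p = 4/5), X ~ Binomial(15, 4/5).
Summing C(15,j)·(4/5)^j·(1/5)^{15-j} for j = 0..11 gives 10737240461/30517578125.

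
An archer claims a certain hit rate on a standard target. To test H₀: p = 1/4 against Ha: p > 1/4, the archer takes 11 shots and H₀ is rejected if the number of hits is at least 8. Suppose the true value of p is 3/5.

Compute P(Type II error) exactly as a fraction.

A Type II error is failing to reject when Ha holds: with p = 3/5, β = P(K ≤ 7).
Equivalently, β = 1 − P(K ≥ 8) = 6872224/9765625.

6872224/9765625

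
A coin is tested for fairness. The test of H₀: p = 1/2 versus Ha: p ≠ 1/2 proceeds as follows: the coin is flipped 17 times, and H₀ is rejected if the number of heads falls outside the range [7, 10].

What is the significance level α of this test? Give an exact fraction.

Under H₀, S ~ Binomial(17, 1/2); α is the probability of landing in either tail, P(S ≤ 6) + P(S ≥ 11).
By symmetry, α = 2·P(S ≤ 6) = 2·(1 + 17 + 136 + 680 + 2380 + 6188 + 12376)/131072 = 43556/131072 = 10889/32768.

10889/32768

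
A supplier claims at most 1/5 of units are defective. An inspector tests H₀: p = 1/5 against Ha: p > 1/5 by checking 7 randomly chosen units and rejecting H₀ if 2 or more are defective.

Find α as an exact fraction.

Under H₀, K ~ Binomial(7, 1/5); the Type I error rate is P(K ≥ 2).
Via the complement, α = 1 − Σ_{j=0}^{1} C(7,j)(1/5)^j(4/5)^{7-j} = 33069/78125.

33069/78125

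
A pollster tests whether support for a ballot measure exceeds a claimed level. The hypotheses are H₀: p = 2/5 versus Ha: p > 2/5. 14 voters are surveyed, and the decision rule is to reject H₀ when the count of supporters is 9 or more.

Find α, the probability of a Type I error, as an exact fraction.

355950592/6103515625

Under H₀, Y ~ Binomial(14, 2/5), and α = P(Y ≥ 9).
Summing C(14,j)(2/5)^j(3/5)^{14−j} for j = 9,…,14 gives 355950592/6103515625.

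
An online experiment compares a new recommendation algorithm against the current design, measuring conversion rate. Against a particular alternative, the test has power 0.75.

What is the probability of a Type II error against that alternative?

0.25

Power = 1 − β, so β = 1 − 0.75 = 0.25.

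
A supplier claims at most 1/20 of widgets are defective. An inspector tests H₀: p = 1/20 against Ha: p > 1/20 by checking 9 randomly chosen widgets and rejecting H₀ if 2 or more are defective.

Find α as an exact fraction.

9115058713/128000000000

α = P(reject H₀ | H₀ true) = P(X ≥ 2 | p = 1/20), X ~ Binomial(9, 1/20).
Via the complement, α = 1 − Σ_{j=0}^{1} C(9,j)(1/20)^j(19/20)^{9-j} = 9115058713/128000000000.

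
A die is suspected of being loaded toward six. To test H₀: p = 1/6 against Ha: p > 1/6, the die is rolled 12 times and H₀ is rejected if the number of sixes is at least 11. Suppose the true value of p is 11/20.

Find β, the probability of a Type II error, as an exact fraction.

4062047911197291/4096000000000000

β = P(fail to reject H₀ | Ha true) = P(Y ≤ 10 | p = 11/20), Y ~ Binomial(12, 11/20).
Equivalently, β = 1 − P(Y ≥ 11) = 4062047911197291/4096000000000000.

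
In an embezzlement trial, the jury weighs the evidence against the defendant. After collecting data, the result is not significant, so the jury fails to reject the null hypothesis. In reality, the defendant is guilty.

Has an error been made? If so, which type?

The conventional null hypothesis here is that the defendant is innocent.
H₀ was not rejected, but H₀ is actually false.
Failing to reject a false null hypothesis is a Type II error (false negative).

Type II error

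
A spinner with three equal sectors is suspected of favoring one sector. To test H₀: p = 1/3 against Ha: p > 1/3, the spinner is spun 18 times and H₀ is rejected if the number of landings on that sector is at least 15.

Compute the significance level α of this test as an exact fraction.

7177/387420489

Under H₀, X ~ Binomial(18, 1/3), and α = P(X ≥ 15).
Adding the binomial terms for j = 15 through 18 with p = 1/3 yields 7177/387420489.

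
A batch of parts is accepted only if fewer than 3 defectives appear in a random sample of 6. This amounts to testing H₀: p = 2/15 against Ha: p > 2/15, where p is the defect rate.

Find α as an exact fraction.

78928/2278125

The significance level is the probability, assuming p = 2/15, of seeing 3 or more defectives in 6 draws.
Computing the lower-tail complement: 1 − 2199197/2278125 = 78928/2278125.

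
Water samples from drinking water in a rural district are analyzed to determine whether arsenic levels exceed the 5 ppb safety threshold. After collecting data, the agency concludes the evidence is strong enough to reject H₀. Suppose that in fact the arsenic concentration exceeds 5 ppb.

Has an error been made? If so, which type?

No error — this is a correct decision.

The conventional null hypothesis here is that the arsenic concentration is at or below 5 ppb (safe).
The test rejected a false H₀ — the decision matches the true state.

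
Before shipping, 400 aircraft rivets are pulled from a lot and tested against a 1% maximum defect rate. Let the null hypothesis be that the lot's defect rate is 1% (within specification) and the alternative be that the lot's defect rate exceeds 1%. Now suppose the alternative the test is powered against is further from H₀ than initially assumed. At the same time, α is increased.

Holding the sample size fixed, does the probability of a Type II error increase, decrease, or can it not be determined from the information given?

It decreases.

The further the true parameter sits from the null value, the more of the Ha sampling distribution falls in the rejection region. Relaxing α lowers the evidence threshold; under Ha, outcomes that previously fell short now trigger rejection. Both changes push β in the same direction.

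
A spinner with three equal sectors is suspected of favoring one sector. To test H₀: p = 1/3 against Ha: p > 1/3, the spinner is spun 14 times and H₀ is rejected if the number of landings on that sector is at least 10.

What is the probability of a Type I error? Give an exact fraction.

Under H₀, Y ~ Binomial(14, 1/3), and α = P(Y ≥ 10).
Adding the binomial terms for j = 10 through 14 with p = 1/3 yields 19321/4782969.

19321/4782969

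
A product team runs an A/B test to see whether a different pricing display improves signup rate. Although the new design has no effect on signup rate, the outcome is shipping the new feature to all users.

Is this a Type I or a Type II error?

Type I error

The null hypothesis here is that the new design has no effect on signup rate.
'Shipping the new feature to all users' corresponds to rejecting H₀.
H₀ was rejected but H₀ is true — a Type I error (false positive).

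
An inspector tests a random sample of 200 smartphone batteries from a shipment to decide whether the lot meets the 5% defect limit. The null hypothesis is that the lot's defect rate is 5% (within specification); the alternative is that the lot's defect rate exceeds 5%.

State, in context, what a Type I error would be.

A Type I error would mean concluding that the lot's defect rate exceeds 5% when in fact the lot's defect rate is 5% (within specification).

A Type I error is rejecting H₀ when H₀ is true.
Here that means rejecting the lot and scrapping or reworking it when actually the lot's defect rate is 5% (within specification).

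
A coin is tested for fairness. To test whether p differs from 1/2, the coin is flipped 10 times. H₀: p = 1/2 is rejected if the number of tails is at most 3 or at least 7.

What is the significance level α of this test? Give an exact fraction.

11/32

α = P(Y ≤ 3 or Y ≥ 7 | p = 1/2), Y ~ Binomial(10, 1/2).
The two tails are symmetric, so α = 2·(1 + 10 + 45 + 120)/2^10 = 352/1024 = 11/32.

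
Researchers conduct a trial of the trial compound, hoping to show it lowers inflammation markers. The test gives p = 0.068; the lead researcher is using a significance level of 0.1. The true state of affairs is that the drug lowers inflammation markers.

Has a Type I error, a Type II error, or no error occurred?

The conventional null hypothesis is that the drug has no effect on inflammation markers.
Since p = 0.068 < α = 0.1, H₀ is rejected.
H₀ is false (actually the drug lowers inflammation markers).
The decision matches the true state — no error.

No error — this is a correct decision.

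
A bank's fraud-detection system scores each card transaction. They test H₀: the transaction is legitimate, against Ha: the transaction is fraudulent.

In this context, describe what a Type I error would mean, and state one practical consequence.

A Type I error would mean concluding that the transaction is fraudulent when in fact the transaction is legitimate. Consequence: a legitimate purchase is declined and the customer's card is frozen.

A Type I error is rejecting H₀ when H₀ is true.
Here that means blocking the transaction and freezing the card when actually the transaction is legitimate.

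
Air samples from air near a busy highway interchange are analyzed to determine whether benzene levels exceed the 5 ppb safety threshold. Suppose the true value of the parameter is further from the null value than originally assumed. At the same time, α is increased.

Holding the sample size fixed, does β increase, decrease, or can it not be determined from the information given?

The further the true parameter sits from the null value, the more of the Ha sampling distribution falls in the rejection region. Relaxing α lowers the evidence threshold; under Ha, outcomes that previously fell short now trigger rejection. Both changes push β in the same direction.

It decreases.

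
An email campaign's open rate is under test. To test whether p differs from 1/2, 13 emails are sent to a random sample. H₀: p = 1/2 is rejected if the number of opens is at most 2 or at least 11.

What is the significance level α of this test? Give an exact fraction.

The significance level is the null-hypothesis probability of the rejection region {≤2} ∪ {≥11}.
The two tails are symmetric, so α = 2·(1 + 13 + 78)/2^13 = 184/8192 = 23/1024.

23/1024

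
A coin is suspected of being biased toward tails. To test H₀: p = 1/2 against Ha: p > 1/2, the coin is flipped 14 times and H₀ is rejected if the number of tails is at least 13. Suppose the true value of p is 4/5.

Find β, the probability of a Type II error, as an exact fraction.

Under the alternative p = 4/5, S ~ Binomial(14, 4/5); β is the probability the test does not reject, P(S < 13).
Adding the binomial probabilities P(S=0)+…+P(S=12) at p = 4/5 gives 4895556073/6103515625.

4895556073/6103515625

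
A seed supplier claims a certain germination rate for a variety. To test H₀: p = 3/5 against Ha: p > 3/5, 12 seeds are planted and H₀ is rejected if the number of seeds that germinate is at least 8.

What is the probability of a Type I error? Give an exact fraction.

21395421/48828125

The Type I error probability is α = P(Y ≥ 8) computed under H₀, where Y ~ Binomial(12, 3/5).
Adding the binomial terms for j = 8 through 12 with p = 3/5 yields 21395421/48828125.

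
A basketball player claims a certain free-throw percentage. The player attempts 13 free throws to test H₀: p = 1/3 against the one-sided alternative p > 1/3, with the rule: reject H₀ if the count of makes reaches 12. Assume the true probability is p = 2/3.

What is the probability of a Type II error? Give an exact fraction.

β = P(fail to reject H₀ | Ha true) = P(Y ≤ 11 | p = 2/3), Y ~ Binomial(13, 2/3).
Adding the binomial probabilities P(Y=0)+…+P(Y=11) at p = 2/3 gives 510961/531441.

510961/531441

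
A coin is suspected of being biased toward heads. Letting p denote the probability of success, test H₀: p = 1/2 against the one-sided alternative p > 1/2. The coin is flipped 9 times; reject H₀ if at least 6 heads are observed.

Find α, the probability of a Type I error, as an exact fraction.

65/256

The Type I error probability is α = P(K ≥ 6) computed under H₀, where K ~ Binomial(9, 1/2).
Summing the upper tail: (84 + 36 + 9 + 1) / 2^9 = 130/512 = 65/256.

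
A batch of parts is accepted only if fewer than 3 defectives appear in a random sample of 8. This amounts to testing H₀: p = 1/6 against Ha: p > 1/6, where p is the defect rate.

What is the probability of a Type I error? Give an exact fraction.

α = P(reject H₀ | H₀ true) = P(S ≥ 3 | p = 1/6), S ~ Binomial(8, 1/6).
Computing the lower-tail complement: 1 − 484375/559872 = 75497/559872.

75497/559872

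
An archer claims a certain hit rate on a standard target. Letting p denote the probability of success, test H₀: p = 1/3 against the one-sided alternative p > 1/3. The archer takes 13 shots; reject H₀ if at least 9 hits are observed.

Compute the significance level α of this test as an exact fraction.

521/59049

Under H₀, Y ~ Binomial(13, 1/3), and α = P(Y ≥ 9).
P(Y ≥ 9) = Σ_{j=9}^{13} C(13,j)·(1/3)^j·(2/3)^{13-j} = 521/59049.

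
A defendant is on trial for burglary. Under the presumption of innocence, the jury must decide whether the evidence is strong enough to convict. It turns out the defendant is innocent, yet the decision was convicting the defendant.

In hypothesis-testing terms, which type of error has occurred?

Type I error

The null hypothesis here is that the defendant is innocent.
'Convicting the defendant' corresponds to rejecting H₀.
H₀ was rejected but H₀ is true — a Type I error (false positive).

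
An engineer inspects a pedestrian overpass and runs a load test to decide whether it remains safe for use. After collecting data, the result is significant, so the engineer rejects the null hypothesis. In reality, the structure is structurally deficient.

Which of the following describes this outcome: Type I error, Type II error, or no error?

The conventional null hypothesis here is that the structure meets the required load capacity (safe).
The test rejected a false H₀ — the decision matches the true state.

No error (correct decision).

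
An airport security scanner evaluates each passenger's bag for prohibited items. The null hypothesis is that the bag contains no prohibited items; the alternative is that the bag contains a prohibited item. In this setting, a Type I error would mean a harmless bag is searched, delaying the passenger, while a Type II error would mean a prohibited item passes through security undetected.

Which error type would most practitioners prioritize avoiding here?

Type II error

The Type II consequence (a prohibited item passes through security undetected) is more severe than the Type I consequence (a harmless bag is searched, delaying the passenger).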